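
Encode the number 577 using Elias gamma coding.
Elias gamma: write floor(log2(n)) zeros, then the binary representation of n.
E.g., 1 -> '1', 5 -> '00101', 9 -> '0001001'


num_bits = floor(log2(577)) + 1 = 10
leading_zeros = num_bits - 1 = 9
binary(577) = 1001000001

Elias gamma(577) = '000000000' + '1001000001' = 0000000001001000001 (19 bits)


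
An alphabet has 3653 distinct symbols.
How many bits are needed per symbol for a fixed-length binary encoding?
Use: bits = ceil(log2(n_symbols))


log2(3653) = 11.8349
Bracket: 2^11 = 2048 < 3653 <= 2^12 = 4096
So ceil(log2(3653)) = 12

bits = ceil(log2(3653)) = ceil(11.8349) = 12 bits


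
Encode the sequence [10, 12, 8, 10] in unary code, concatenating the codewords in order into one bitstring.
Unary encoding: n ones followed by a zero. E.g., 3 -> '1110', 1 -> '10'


Encode each number as n ones followed by a terminating 0:
  10 -> 11111111110 (11 bits)
  12 -> 1111111111110 (13 bits)
  8 -> 111111110 (9 bits)
  10 -> 11111111110 (11 bits)
Total length = 11 + 13 + 9 + 11 = 44 bits.

Unary([10, 12, 8, 10]) = 11111111110111111111111011111111011111111110 (44 bits)


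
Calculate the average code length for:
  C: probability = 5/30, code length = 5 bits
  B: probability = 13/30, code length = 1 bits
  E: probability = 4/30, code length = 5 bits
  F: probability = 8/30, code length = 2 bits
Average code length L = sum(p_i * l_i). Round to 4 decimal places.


Weighted contributions p_i * l_i:
  C: (5/30) * 5 = 25/30
  B: (13/30) * 1 = 13/30
  E: (4/30) * 5 = 20/30
  F: (8/30) * 2 = 16/30
Sum = (25 + 13 + 20 + 16)/30 = 74/30

L = 74/30 = 2.4667 bits/symbol


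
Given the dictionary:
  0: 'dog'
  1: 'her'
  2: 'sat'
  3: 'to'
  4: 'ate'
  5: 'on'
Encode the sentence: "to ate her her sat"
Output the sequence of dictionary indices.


Look up each word in the dictionary:
  'to' -> 3
  'ate' -> 4
  'her' -> 1
  'her' -> 1
  'sat' -> 2

Encoded: [3, 4, 1, 1, 2]


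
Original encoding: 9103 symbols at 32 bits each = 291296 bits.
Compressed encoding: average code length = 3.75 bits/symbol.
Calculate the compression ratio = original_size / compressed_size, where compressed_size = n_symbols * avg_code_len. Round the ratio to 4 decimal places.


original_size = n_symbols * orig_bits = 9103 * 32 = 291296 bits
compressed_size = n_symbols * avg_code_len = 9103 * 3.75 = 34136.25 bits
ratio = original_size / compressed_size = 291296 / 34136.25 = 8.5333

Compression ratio = 8.5333


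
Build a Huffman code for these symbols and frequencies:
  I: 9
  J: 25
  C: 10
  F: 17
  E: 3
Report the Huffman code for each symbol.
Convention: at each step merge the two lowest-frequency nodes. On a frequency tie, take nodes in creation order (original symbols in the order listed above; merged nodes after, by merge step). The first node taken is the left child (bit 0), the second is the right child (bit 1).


Huffman tree construction:
Step 1: Merge E(3) + I(9) = 12
Step 2: Merge C(10) + (E+I)(12) = 22
Step 3: Merge F(17) + (C+(E+I))(22) = 39
Step 4: Merge J(25) + (F+(C+(E+I)))(39) = 64
Read each symbol's code off the tree from the root (left child = 0, right child = 1).

Codes:
  I: 1111 (length 4)
  J: 0 (length 1)
  C: 110 (length 3)
  F: 10 (length 2)
  E: 1110 (length 4)
Average code length: 137/64 = 2.1406 bits/symbol


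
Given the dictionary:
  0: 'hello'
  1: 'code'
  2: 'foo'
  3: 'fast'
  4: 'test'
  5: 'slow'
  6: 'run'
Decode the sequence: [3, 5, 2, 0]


Look up each index in the dictionary:
  3 -> 'fast'
  5 -> 'slow'
  2 -> 'foo'
  0 -> 'hello'

Decoded: "fast slow foo hello"


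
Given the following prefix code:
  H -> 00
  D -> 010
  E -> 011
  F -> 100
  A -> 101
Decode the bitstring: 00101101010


Decoding step by step:
Bits 00 -> H
Bits 101 -> A
Bits 101 -> A
Bits 010 -> D


Decoded message: HAAD


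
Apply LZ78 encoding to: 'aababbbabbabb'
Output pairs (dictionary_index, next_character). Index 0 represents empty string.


LZ78 encoding steps:
Dictionary: {0: ''}
Step 1: w='' (idx 0), next='a' -> output (0, 'a'), add 'a' as idx 1
Step 2: w='a' (idx 1), next='b' -> output (1, 'b'), add 'ab' as idx 2
Step 3: w='ab' (idx 2), next='b' -> output (2, 'b'), add 'abb' as idx 3
Step 4: w='' (idx 0), next='b' -> output (0, 'b'), add 'b' as idx 4
Step 5: w='abb' (idx 3), next='a' -> output (3, 'a'), add 'abba' as idx 5
Step 6: w='b' (idx 4), next='b' -> output (4, 'b'), add 'bb' as idx 6


Encoded: [(0, 'a'), (1, 'b'), (2, 'b'), (0, 'b'), (3, 'a'), (4, 'b')]


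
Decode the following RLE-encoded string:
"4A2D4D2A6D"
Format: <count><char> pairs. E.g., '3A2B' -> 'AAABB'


Expanding each <count><char> pair:
  4A -> 'AAAA'
  2D -> 'DD'
  4D -> 'DDDD'
  2A -> 'AA'
  6D -> 'DDDDDD'

Decoded = AAAADDDDDDAADDDDDD


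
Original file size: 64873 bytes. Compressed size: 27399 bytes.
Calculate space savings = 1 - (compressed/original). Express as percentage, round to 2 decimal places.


ratio = compressed/original = 27399/64873 = 0.422348
savings = 1 - ratio = 1 - 0.422348 = 0.577652
as a percentage: 0.577652 * 100 = 57.77%

Space savings = 1 - 27399/64873 = 57.77%


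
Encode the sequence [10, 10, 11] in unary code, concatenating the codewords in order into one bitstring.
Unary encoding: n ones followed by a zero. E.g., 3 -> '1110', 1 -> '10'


Encode each number as n ones followed by a terminating 0:
  10 -> 11111111110 (11 bits)
  10 -> 11111111110 (11 bits)
  11 -> 111111111110 (12 bits)
Total length = 11 + 11 + 12 = 34 bits.

Unary([10, 10, 11]) = 1111111111011111111110111111111110 (34 bits)


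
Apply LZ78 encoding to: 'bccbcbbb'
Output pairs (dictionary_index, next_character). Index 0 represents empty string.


LZ78 encoding steps:
Dictionary: {0: ''}
Step 1: w='' (idx 0), next='b' -> output (0, 'b'), add 'b' as idx 1
Step 2: w='' (idx 0), next='c' -> output (0, 'c'), add 'c' as idx 2
Step 3: w='c' (idx 2), next='b' -> output (2, 'b'), add 'cb' as idx 3
Step 4: w='cb' (idx 3), next='b' -> output (3, 'b'), add 'cbb' as idx 4
Step 5: w='b' (idx 1), end of input -> output (1, '')


Encoded: [(0, 'b'), (0, 'c'), (2, 'b'), (3, 'b'), (1, '')]


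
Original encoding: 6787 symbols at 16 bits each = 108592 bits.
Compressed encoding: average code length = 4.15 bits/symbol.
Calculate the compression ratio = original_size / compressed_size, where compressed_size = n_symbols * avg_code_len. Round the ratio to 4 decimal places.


original_size = n_symbols * orig_bits = 6787 * 16 = 108592 bits
compressed_size = n_symbols * avg_code_len = 6787 * 4.15 = 28166.05 bits
ratio = original_size / compressed_size = 108592 / 28166.05 = 3.8554

Compression ratio = 3.8554


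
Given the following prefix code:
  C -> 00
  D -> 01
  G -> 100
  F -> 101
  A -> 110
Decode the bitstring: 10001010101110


Decoding step by step:
Bits 100 -> G
Bits 01 -> D
Bits 01 -> D
Bits 01 -> D
Bits 01 -> D
Bits 110 -> A


Decoded message: GDDDDA


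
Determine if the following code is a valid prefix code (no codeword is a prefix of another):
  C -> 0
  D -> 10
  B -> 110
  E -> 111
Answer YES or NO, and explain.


Checking each pair (does one codeword prefix another?):
  C='0' vs D='10': no prefix
  C='0' vs B='110': no prefix
  C='0' vs E='111': no prefix
  D='10' vs C='0': no prefix
  D='10' vs B='110': no prefix
  D='10' vs E='111': no prefix
  B='110' vs C='0': no prefix
  B='110' vs D='10': no prefix
  B='110' vs E='111': no prefix
  E='111' vs C='0': no prefix
  E='111' vs D='10': no prefix
  E='111' vs B='110': no prefix
No violation found over all pairs.

YES -- this is a valid prefix code. No codeword is a prefix of any other codeword.


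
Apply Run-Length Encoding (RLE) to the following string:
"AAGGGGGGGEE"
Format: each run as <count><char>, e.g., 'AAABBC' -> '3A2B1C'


Scanning runs left to right:
  i=0: run of 'A' x 2 -> '2A'
  i=2: run of 'G' x 7 -> '7G'
  i=9: run of 'E' x 2 -> '2E'

RLE = 2A7G2E


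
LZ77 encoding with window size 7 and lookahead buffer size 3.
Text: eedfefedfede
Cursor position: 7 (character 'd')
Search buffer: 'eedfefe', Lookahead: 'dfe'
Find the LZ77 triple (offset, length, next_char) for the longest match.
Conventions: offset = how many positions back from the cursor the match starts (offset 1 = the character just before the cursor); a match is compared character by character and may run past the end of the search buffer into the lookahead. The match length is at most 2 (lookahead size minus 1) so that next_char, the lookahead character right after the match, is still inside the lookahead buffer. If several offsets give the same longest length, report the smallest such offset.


Try each offset into the search buffer:
  offset=1 (pos 6, char 'e'): match length 0
  offset=2 (pos 5, char 'f'): match length 0
  offset=3 (pos 4, char 'e'): match length 0
  offset=4 (pos 3, char 'f'): match length 0
  offset=5 (pos 2, char 'd'): match length 2
  offset=6 (pos 1, char 'e'): match length 0
  offset=7 (pos 0, char 'e'): match length 0
Longest match has length 2 at offset 5.
next_char = character at position 7 + 2 = 9 -> 'e'

Best match: offset=5, length=2 (matching 'df' starting at position 2)
LZ77 triple: (5, 2, 'e')


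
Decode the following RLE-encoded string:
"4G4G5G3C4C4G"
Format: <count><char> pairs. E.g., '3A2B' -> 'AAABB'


Expanding each <count><char> pair:
  4G -> 'GGGG'
  4G -> 'GGGG'
  5G -> 'GGGGG'
  3C -> 'CCC'
  4C -> 'CCCC'
  4G -> 'GGGG'

Decoded = GGGGGGGGGGGGGCCCCCCCGGGG


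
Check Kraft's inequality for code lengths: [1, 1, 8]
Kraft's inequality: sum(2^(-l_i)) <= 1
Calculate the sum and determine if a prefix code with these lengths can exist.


Sum = 2^(-1) + 2^(-1) + 2^(-8)
    = 0.5 + 0.5 + 0.00390625
    = 257/256 = 1.00390625
Since 1.00390625 > 1, Kraft's inequality is NOT satisfied.
A prefix code with these lengths CANNOT exist.

Kraft sum = 1.00390625. Not satisfied.


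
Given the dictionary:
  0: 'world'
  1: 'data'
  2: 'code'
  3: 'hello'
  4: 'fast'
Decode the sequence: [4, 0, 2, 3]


Look up each index in the dictionary:
  4 -> 'fast'
  0 -> 'world'
  2 -> 'code'
  3 -> 'hello'

Decoded: "fast world code hello"


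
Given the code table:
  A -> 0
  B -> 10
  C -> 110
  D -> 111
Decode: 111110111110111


Decoding:
111 -> D
110 -> C
111 -> D
110 -> C
111 -> D


Result: DCDCD


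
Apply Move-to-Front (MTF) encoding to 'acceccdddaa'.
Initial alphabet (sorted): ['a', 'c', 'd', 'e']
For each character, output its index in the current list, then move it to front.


MTF encoding:
'a': index 0 in ['a', 'c', 'd', 'e'] -> ['a', 'c', 'd', 'e']
'c': index 1 in ['a', 'c', 'd', 'e'] -> ['c', 'a', 'd', 'e']
'c': index 0 in ['c', 'a', 'd', 'e'] -> ['c', 'a', 'd', 'e']
'e': index 3 in ['c', 'a', 'd', 'e'] -> ['e', 'c', 'a', 'd']
'c': index 1 in ['e', 'c', 'a', 'd'] -> ['c', 'e', 'a', 'd']
'c': index 0 in ['c', 'e', 'a', 'd'] -> ['c', 'e', 'a', 'd']
'd': index 3 in ['c', 'e', 'a', 'd'] -> ['d', 'c', 'e', 'a']
'd': index 0 in ['d', 'c', 'e', 'a'] -> ['d', 'c', 'e', 'a']
'd': index 0 in ['d', 'c', 'e', 'a'] -> ['d', 'c', 'e', 'a']
'a': index 3 in ['d', 'c', 'e', 'a'] -> ['a', 'd', 'c', 'e']
'a': index 0 in ['a', 'd', 'c', 'e'] -> ['a', 'd', 'c', 'e']


Output: [0, 1, 0, 3, 1, 0, 3, 0, 0, 3, 0]


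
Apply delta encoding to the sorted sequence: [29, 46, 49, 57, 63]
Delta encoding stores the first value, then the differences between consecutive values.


First value: 29
Deltas:
  46 - 29 = 17
  49 - 46 = 3
  57 - 49 = 8
  63 - 57 = 6


Delta encoded: [29, 17, 3, 8, 6]


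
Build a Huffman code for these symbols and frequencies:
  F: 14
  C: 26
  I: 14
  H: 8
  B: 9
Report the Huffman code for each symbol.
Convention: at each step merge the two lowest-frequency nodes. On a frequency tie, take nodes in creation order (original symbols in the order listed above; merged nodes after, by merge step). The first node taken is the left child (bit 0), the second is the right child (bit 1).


Huffman tree construction:
Step 1: Merge H(8) + B(9) = 17
Step 2: Merge F(14) + I(14) = 28
Step 3: Merge (H+B)(17) + C(26) = 43
Step 4: Merge (F+I)(28) + ((H+B)+C)(43) = 71
Read each symbol's code off the tree from the root (left child = 0, right child = 1).

Codes:
  F: 00 (length 2)
  C: 11 (length 2)
  I: 01 (length 2)
  H: 100 (length 3)
  B: 101 (length 3)
Average code length: 159/71 = 2.2394 bits/symbol


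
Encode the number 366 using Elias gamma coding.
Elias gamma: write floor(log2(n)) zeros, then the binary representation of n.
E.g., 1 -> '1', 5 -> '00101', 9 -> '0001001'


num_bits = floor(log2(366)) + 1 = 9
leading_zeros = num_bits - 1 = 8
binary(366) = 101101110

Elias gamma(366) = '00000000' + '101101110' = 00000000101101110 (17 bits)


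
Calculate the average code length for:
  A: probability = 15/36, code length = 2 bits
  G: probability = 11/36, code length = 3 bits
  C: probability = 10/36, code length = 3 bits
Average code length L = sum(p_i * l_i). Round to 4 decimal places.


Weighted contributions p_i * l_i:
  A: (15/36) * 2 = 30/36
  G: (11/36) * 3 = 33/36
  C: (10/36) * 3 = 30/36
Sum = (30 + 33 + 30)/36 = 93/36

L = 93/36 = 2.5833 bits/symbol


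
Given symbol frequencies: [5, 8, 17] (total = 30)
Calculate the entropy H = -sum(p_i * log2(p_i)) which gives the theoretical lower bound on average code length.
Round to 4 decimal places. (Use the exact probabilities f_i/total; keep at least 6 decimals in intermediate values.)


Per-symbol terms -p_i * log2(p_i) with p_i = f_i/30:
  p = 5/30 = 0.166667: log2(p) = -2.584963, -p*log2(p) = 0.430827
  p = 8/30 = 0.266667: log2(p) = -1.906891, -p*log2(p) = 0.508504
  p = 17/30 = 0.566667: log2(p) = -0.819428, -p*log2(p) = 0.464342
H = 0.430827 + 0.508504 + 0.464342 = 1.403673

H = 1.4037 bits/symbol


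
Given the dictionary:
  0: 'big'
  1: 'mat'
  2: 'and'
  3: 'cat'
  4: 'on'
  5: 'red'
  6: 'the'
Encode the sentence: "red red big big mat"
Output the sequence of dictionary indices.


Look up each word in the dictionary:
  'red' -> 5
  'red' -> 5
  'big' -> 0
  'big' -> 0
  'mat' -> 1

Encoded: [5, 5, 0, 0, 1]


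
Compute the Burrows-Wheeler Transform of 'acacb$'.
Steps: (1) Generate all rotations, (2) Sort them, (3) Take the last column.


Rotations (sorted):
  0: $acacb -> last char: b
  1: acacb$ -> last char: $
  2: acb$ac -> last char: c
  3: b$acac -> last char: c
  4: cacb$a -> last char: a
  5: cb$aca -> last char: a


BWT = b$ccaa


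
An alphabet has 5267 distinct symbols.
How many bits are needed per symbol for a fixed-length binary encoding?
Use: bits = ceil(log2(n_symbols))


log2(5267) = 12.3628
Bracket: 2^12 = 4096 < 5267 <= 2^13 = 8192
So ceil(log2(5267)) = 13

bits = ceil(log2(5267)) = ceil(12.3628) = 13 bits


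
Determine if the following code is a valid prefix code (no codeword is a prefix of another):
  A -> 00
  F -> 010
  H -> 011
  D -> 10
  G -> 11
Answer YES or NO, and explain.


Checking each pair (does one codeword prefix another?):
  A='00' vs F='010': no prefix
  A='00' vs H='011': no prefix
  A='00' vs D='10': no prefix
  A='00' vs G='11': no prefix
  F='010' vs A='00': no prefix
  F='010' vs H='011': no prefix
  F='010' vs D='10': no prefix
  F='010' vs G='11': no prefix
  H='011' vs A='00': no prefix
  H='011' vs F='010': no prefix
  H='011' vs D='10': no prefix
  H='011' vs G='11': no prefix
  D='10' vs A='00': no prefix
  D='10' vs F='010': no prefix
  D='10' vs H='011': no prefix
  D='10' vs G='11': no prefix
  G='11' vs A='00': no prefix
  G='11' vs F='010': no prefix
  G='11' vs H='011': no prefix
  G='11' vs D='10': no prefix
No violation found over all pairs.

YES -- this is a valid prefix code. No codeword is a prefix of any other codeword.


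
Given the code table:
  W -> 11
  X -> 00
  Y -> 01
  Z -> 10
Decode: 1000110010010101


Decoding:
10 -> Z
00 -> X
11 -> W
00 -> X
10 -> Z
01 -> Y
01 -> Y
01 -> Y


Result: ZXWXZYYY


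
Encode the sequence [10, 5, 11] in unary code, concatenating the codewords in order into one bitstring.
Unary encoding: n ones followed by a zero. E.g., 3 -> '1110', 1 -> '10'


Encode each number as n ones followed by a terminating 0:
  10 -> 11111111110 (11 bits)
  5 -> 111110 (6 bits)
  11 -> 111111111110 (12 bits)
Total length = 11 + 6 + 12 = 29 bits.

Unary([10, 5, 11]) = 11111111110111110111111111110 (29 bits)


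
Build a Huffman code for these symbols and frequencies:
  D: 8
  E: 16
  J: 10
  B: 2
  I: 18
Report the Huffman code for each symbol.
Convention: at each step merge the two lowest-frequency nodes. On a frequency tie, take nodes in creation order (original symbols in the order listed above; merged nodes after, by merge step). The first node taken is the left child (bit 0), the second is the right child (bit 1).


Huffman tree construction:
Step 1: Merge B(2) + D(8) = 10
Step 2: Merge J(10) + (B+D)(10) = 20
Step 3: Merge E(16) + I(18) = 34
Step 4: Merge (J+(B+D))(20) + (E+I)(34) = 54
Read each symbol's code off the tree from the root (left child = 0, right child = 1).

Codes:
  D: 011 (length 3)
  E: 10 (length 2)
  J: 00 (length 2)
  B: 010 (length 3)
  I: 11 (length 2)
Average code length: 118/54 = 2.1852 bits/symbol


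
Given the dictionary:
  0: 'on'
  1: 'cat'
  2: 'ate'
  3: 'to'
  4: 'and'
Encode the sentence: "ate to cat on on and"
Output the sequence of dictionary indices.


Look up each word in the dictionary:
  'ate' -> 2
  'to' -> 3
  'cat' -> 1
  'on' -> 0
  'on' -> 0
  'and' -> 4

Encoded: [2, 3, 1, 0, 0, 4]


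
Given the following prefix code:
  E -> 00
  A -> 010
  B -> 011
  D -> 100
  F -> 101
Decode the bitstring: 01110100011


Decoding step by step:
Bits 011 -> B
Bits 101 -> F
Bits 00 -> E
Bits 011 -> B


Decoded message: BFEB


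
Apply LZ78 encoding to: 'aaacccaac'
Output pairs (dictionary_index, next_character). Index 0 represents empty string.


LZ78 encoding steps:
Dictionary: {0: ''}
Step 1: w='' (idx 0), next='a' -> output (0, 'a'), add 'a' as idx 1
Step 2: w='a' (idx 1), next='a' -> output (1, 'a'), add 'aa' as idx 2
Step 3: w='' (idx 0), next='c' -> output (0, 'c'), add 'c' as idx 3
Step 4: w='c' (idx 3), next='c' -> output (3, 'c'), add 'cc' as idx 4
Step 5: w='aa' (idx 2), next='c' -> output (2, 'c'), add 'aac' as idx 5


Encoded: [(0, 'a'), (1, 'a'), (0, 'c'), (3, 'c'), (2, 'c')]


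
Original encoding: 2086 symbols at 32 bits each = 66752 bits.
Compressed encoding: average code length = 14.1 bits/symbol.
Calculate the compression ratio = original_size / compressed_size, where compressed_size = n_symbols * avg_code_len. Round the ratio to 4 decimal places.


original_size = n_symbols * orig_bits = 2086 * 32 = 66752 bits
compressed_size = n_symbols * avg_code_len = 2086 * 14.1 = 29412.6 bits
ratio = original_size / compressed_size = 66752 / 29412.6 = 2.2695

Compression ratio = 2.2695


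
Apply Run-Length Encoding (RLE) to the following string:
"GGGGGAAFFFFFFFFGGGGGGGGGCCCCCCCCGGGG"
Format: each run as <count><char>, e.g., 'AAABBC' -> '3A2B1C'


Scanning runs left to right:
  i=0: run of 'G' x 5 -> '5G'
  i=5: run of 'A' x 2 -> '2A'
  i=7: run of 'F' x 8 -> '8F'
  i=15: run of 'G' x 9 -> '9G'
  i=24: run of 'C' x 8 -> '8C'
  i=32: run of 'G' x 4 -> '4G'

RLE = 5G2A8F9G8C4G


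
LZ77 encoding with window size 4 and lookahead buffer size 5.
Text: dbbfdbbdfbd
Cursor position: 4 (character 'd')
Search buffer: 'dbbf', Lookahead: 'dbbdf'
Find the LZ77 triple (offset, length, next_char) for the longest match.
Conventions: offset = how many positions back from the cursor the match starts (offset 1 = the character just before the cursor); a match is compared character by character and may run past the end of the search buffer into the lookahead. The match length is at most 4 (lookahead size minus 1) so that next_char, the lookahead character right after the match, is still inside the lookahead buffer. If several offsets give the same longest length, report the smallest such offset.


Try each offset into the search buffer:
  offset=1 (pos 3, char 'f'): match length 0
  offset=2 (pos 2, char 'b'): match length 0
  offset=3 (pos 1, char 'b'): match length 0
  offset=4 (pos 0, char 'd'): match length 3
Longest match has length 3 at offset 4.
next_char = character at position 4 + 3 = 7 -> 'd'

Best match: offset=4, length=3 (matching 'dbb' starting at position 0)
LZ77 triple: (4, 3, 'd')


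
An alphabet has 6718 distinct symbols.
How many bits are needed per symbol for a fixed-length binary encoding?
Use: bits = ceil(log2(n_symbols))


log2(6718) = 12.7138
Bracket: 2^12 = 4096 < 6718 <= 2^13 = 8192
So ceil(log2(6718)) = 13

bits = ceil(log2(6718)) = ceil(12.7138) = 13 bits


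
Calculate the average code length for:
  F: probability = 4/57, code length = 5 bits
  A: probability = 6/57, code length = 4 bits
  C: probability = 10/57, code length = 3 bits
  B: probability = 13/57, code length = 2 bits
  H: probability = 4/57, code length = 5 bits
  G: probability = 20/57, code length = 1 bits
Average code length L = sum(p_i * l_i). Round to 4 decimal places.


Weighted contributions p_i * l_i:
  F: (4/57) * 5 = 20/57
  A: (6/57) * 4 = 24/57
  C: (10/57) * 3 = 30/57
  B: (13/57) * 2 = 26/57
  H: (4/57) * 5 = 20/57
  G: (20/57) * 1 = 20/57
Sum = (20 + 24 + 30 + 26 + 20 + 20)/57 = 140/57

L = 140/57 = 2.4561 bits/symbol


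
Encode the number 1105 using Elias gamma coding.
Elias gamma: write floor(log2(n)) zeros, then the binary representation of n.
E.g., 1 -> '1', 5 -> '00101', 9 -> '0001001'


num_bits = floor(log2(1105)) + 1 = 11
leading_zeros = num_bits - 1 = 10
binary(1105) = 10001010001

Elias gamma(1105) = '0000000000' + '10001010001' = 000000000010001010001 (21 bits)


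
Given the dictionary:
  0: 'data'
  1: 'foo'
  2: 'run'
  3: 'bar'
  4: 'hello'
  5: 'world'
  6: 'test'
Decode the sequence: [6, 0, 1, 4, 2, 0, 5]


Look up each index in the dictionary:
  6 -> 'test'
  0 -> 'data'
  1 -> 'foo'
  4 -> 'hello'
  2 -> 'run'
  0 -> 'data'
  5 -> 'world'

Decoded: "test data foo hello run data world"


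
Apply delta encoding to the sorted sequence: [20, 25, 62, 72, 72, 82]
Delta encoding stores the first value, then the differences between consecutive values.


First value: 20
Deltas:
  25 - 20 = 5
  62 - 25 = 37
  72 - 62 = 10
  72 - 72 = 0
  82 - 72 = 10


Delta encoded: [20, 5, 37, 10, 0, 10]


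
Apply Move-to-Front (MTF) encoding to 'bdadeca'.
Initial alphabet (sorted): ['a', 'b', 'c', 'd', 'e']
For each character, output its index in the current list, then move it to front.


MTF encoding:
'b': index 1 in ['a', 'b', 'c', 'd', 'e'] -> ['b', 'a', 'c', 'd', 'e']
'd': index 3 in ['b', 'a', 'c', 'd', 'e'] -> ['d', 'b', 'a', 'c', 'e']
'a': index 2 in ['d', 'b', 'a', 'c', 'e'] -> ['a', 'd', 'b', 'c', 'e']
'd': index 1 in ['a', 'd', 'b', 'c', 'e'] -> ['d', 'a', 'b', 'c', 'e']
'e': index 4 in ['d', 'a', 'b', 'c', 'e'] -> ['e', 'd', 'a', 'b', 'c']
'c': index 4 in ['e', 'd', 'a', 'b', 'c'] -> ['c', 'e', 'd', 'a', 'b']
'a': index 3 in ['c', 'e', 'd', 'a', 'b'] -> ['a', 'c', 'e', 'd', 'b']


Output: [1, 3, 2, 1, 4, 4, 3]


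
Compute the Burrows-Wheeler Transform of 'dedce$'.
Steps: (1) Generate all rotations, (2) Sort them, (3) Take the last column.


Rotations (sorted):
  0: $dedce -> last char: e
  1: ce$ded -> last char: d
  2: dce$de -> last char: e
  3: dedce$ -> last char: $
  4: e$dedc -> last char: c
  5: edce$d -> last char: d


BWT = ede$cd


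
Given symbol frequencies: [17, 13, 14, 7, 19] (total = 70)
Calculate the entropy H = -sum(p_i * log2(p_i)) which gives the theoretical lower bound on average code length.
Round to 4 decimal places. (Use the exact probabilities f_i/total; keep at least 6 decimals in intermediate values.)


Per-symbol terms -p_i * log2(p_i) with p_i = f_i/70:
  p = 17/70 = 0.242857: log2(p) = -2.041820, -p*log2(p) = 0.495871
  p = 13/70 = 0.185714: log2(p) = -2.428843, -p*log2(p) = 0.451071
  p = 14/70 = 0.200000: log2(p) = -2.321928, -p*log2(p) = 0.464386
  p = 7/70 = 0.100000: log2(p) = -3.321928, -p*log2(p) = 0.332193
  p = 19/70 = 0.271429: log2(p) = -1.881356, -p*log2(p) = 0.510654
H = 0.495871 + 0.451071 + 0.464386 + 0.332193 + 0.510654 = 2.254175

H = 2.2542 bits/symbol


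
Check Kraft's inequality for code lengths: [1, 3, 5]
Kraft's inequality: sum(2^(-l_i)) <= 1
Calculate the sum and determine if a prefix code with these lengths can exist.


Sum = 2^(-1) + 2^(-3) + 2^(-5)
    = 0.5 + 0.125 + 0.03125
    = 21/32 = 0.65625
Since 0.65625 <= 1, Kraft's inequality IS satisfied.
A prefix code with these lengths CAN exist.

Kraft sum = 0.65625. Satisfied.


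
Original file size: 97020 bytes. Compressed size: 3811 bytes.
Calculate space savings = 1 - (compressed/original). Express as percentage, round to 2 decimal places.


ratio = compressed/original = 3811/97020 = 0.039281
savings = 1 - ratio = 1 - 0.039281 = 0.960719
as a percentage: 0.960719 * 100 = 96.07%

Space savings = 1 - 3811/97020 = 96.07%


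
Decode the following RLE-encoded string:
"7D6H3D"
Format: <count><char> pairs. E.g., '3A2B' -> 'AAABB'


Expanding each <count><char> pair:
  7D -> 'DDDDDDD'
  6H -> 'HHHHHH'
  3D -> 'DDD'

Decoded = DDDDDDDHHHHHHDDD


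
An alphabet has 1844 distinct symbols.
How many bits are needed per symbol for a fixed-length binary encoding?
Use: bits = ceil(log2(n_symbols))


log2(1844) = 10.8486
Bracket: 2^10 = 1024 < 1844 <= 2^11 = 2048
So ceil(log2(1844)) = 11

bits = ceil(log2(1844)) = ceil(10.8486) = 11 bits


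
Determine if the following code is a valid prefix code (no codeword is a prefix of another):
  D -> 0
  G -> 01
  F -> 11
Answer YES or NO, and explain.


Checking each pair (does one codeword prefix another?):
  D='0' vs G='01': prefix -- VIOLATION

NO -- this is NOT a valid prefix code. D (0) is a prefix of G (01).


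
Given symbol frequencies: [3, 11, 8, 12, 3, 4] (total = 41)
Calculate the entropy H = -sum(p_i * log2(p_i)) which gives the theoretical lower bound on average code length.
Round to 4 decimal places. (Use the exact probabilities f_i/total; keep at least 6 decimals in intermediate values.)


Per-symbol terms -p_i * log2(p_i) with p_i = f_i/41:
  p = 3/41 = 0.073171: log2(p) = -3.772590, -p*log2(p) = 0.276043
  p = 11/41 = 0.268293: log2(p) = -1.898120, -p*log2(p) = 0.509252
  p = 8/41 = 0.195122: log2(p) = -2.357552, -p*log2(p) = 0.460010
  p = 12/41 = 0.292683: log2(p) = -1.772590, -p*log2(p) = 0.518807
  p = 3/41 = 0.073171: log2(p) = -3.772590, -p*log2(p) = 0.276043
  p = 4/41 = 0.097561: log2(p) = -3.357552, -p*log2(p) = 0.327566
H = 0.276043 + 0.509252 + 0.460010 + 0.518807 + 0.276043 + 0.327566 = 2.367721

H = 2.3677 bits/symbol


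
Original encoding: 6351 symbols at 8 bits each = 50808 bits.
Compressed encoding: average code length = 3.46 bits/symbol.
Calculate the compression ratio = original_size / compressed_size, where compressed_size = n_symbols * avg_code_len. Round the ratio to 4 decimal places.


original_size = n_symbols * orig_bits = 6351 * 8 = 50808 bits
compressed_size = n_symbols * avg_code_len = 6351 * 3.46 = 21974.46 bits
ratio = original_size / compressed_size = 50808 / 21974.46 = 2.3121

Compression ratio = 2.3121


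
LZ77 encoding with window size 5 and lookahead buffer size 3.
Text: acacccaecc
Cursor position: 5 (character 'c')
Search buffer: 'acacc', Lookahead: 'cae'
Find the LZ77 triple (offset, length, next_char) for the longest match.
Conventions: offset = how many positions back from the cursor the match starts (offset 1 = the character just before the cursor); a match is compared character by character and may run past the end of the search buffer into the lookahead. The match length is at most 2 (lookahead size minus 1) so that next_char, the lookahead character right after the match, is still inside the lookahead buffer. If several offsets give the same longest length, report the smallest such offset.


Try each offset into the search buffer:
  offset=1 (pos 4, char 'c'): match length 1
  offset=2 (pos 3, char 'c'): match length 1
  offset=3 (pos 2, char 'a'): match length 0
  offset=4 (pos 1, char 'c'): match length 2
  offset=5 (pos 0, char 'a'): match length 0
Longest match has length 2 at offset 4.
next_char = character at position 5 + 2 = 7 -> 'e'

Best match: offset=4, length=2 (matching 'ca' starting at position 1)
LZ77 triple: (4, 2, 'e')


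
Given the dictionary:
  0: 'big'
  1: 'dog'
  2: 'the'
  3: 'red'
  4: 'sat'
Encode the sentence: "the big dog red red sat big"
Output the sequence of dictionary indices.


Look up each word in the dictionary:
  'the' -> 2
  'big' -> 0
  'dog' -> 1
  'red' -> 3
  'red' -> 3
  'sat' -> 4
  'big' -> 0

Encoded: [2, 0, 1, 3, 3, 4, 0]


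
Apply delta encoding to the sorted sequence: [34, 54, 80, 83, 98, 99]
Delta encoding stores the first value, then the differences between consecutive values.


First value: 34
Deltas:
  54 - 34 = 20
  80 - 54 = 26
  83 - 80 = 3
  98 - 83 = 15
  99 - 98 = 1


Delta encoded: [34, 20, 26, 3, 15, 1]


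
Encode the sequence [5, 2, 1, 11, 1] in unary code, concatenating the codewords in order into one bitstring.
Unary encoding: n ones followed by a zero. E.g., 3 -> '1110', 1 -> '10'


Encode each number as n ones followed by a terminating 0:
  5 -> 111110 (6 bits)
  2 -> 110 (3 bits)
  1 -> 10 (2 bits)
  11 -> 111111111110 (12 bits)
  1 -> 10 (2 bits)
Total length = 6 + 3 + 2 + 12 + 2 = 25 bits.

Unary([5, 2, 1, 11, 1]) = 1111101101011111111111010 (25 bits)


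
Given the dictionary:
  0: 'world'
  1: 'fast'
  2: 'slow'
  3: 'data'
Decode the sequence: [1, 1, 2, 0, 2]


Look up each index in the dictionary:
  1 -> 'fast'
  1 -> 'fast'
  2 -> 'slow'
  0 -> 'world'
  2 -> 'slow'

Decoded: "fast fast slow world slow"


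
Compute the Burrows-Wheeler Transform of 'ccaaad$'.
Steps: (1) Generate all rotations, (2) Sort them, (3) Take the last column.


Rotations (sorted):
  0: $ccaaad -> last char: d
  1: aaad$cc -> last char: c
  2: aad$cca -> last char: a
  3: ad$ccaa -> last char: a
  4: caaad$c -> last char: c
  5: ccaaad$ -> last char: $
  6: d$ccaaa -> last char: a


BWT = dcaac$a


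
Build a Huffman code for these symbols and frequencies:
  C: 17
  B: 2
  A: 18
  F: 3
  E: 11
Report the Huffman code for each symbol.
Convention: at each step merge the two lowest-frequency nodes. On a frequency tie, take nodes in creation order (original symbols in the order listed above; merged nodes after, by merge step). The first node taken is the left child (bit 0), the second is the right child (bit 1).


Huffman tree construction:
Step 1: Merge B(2) + F(3) = 5
Step 2: Merge (B+F)(5) + E(11) = 16
Step 3: Merge ((B+F)+E)(16) + C(17) = 33
Step 4: Merge A(18) + (((B+F)+E)+C)(33) = 51
Read each symbol's code off the tree from the root (left child = 0, right child = 1).

Codes:
  C: 11 (length 2)
  B: 1000 (length 4)
  A: 0 (length 1)
  F: 1001 (length 4)
  E: 101 (length 3)
Average code length: 105/51 = 2.0588 bits/symbol


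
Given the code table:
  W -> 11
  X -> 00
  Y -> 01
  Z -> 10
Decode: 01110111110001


Decoding:
01 -> Y
11 -> W
01 -> Y
11 -> W
11 -> W
00 -> X
01 -> Y


Result: YWYWWXY


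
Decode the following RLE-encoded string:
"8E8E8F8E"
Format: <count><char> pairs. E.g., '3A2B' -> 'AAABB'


Expanding each <count><char> pair:
  8E -> 'EEEEEEEE'
  8E -> 'EEEEEEEE'
  8F -> 'FFFFFFFF'
  8E -> 'EEEEEEEE'

Decoded = EEEEEEEEEEEEEEEEFFFFFFFFEEEEEEEE


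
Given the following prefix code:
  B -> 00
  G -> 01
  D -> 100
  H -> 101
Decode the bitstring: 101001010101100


Decoding step by step:
Bits 101 -> H
Bits 00 -> B
Bits 101 -> H
Bits 01 -> G
Bits 01 -> G
Bits 100 -> D


Decoded message: HBHGGD


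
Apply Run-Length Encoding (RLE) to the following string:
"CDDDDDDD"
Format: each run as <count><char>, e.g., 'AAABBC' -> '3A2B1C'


Scanning runs left to right:
  i=0: run of 'C' x 1 -> '1C'
  i=1: run of 'D' x 7 -> '7D'

RLE = 1C7D


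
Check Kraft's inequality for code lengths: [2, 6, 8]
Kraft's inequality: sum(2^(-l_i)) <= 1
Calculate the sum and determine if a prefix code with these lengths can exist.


Sum = 2^(-2) + 2^(-6) + 2^(-8)
    = 0.25 + 0.015625 + 0.00390625
    = 69/256 = 0.26953125
Since 0.26953125 <= 1, Kraft's inequality IS satisfied.
A prefix code with these lengths CAN exist.

Kraft sum = 0.26953125. Satisfied.


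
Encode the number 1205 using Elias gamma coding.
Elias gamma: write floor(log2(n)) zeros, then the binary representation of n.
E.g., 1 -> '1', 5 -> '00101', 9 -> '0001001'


num_bits = floor(log2(1205)) + 1 = 11
leading_zeros = num_bits - 1 = 10
binary(1205) = 10010110101

Elias gamma(1205) = '0000000000' + '10010110101' = 000000000010010110101 (21 bits)


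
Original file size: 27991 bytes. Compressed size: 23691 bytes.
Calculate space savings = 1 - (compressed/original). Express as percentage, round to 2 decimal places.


ratio = compressed/original = 23691/27991 = 0.846379
savings = 1 - ratio = 1 - 0.846379 = 0.153621
as a percentage: 0.153621 * 100 = 15.36%

Space savings = 1 - 23691/27991 = 15.36%


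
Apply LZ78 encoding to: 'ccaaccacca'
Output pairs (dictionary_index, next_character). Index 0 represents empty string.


LZ78 encoding steps:
Dictionary: {0: ''}
Step 1: w='' (idx 0), next='c' -> output (0, 'c'), add 'c' as idx 1
Step 2: w='c' (idx 1), next='a' -> output (1, 'a'), add 'ca' as idx 2
Step 3: w='' (idx 0), next='a' -> output (0, 'a'), add 'a' as idx 3
Step 4: w='c' (idx 1), next='c' -> output (1, 'c'), add 'cc' as idx 4
Step 5: w='a' (idx 3), next='c' -> output (3, 'c'), add 'ac' as idx 5
Step 6: w='ca' (idx 2), end of input -> output (2, '')


Encoded: [(0, 'c'), (1, 'a'), (0, 'a'), (1, 'c'), (3, 'c'), (2, '')]


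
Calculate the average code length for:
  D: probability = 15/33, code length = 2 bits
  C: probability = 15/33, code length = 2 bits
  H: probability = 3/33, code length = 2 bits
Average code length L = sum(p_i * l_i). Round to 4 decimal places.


Weighted contributions p_i * l_i:
  D: (15/33) * 2 = 30/33
  C: (15/33) * 2 = 30/33
  H: (3/33) * 2 = 6/33
Sum = (30 + 30 + 6)/33 = 66/33

L = 66/33 = 2.0000 bits/symbol


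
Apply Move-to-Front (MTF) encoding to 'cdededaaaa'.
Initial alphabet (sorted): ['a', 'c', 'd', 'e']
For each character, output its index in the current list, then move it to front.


MTF encoding:
'c': index 1 in ['a', 'c', 'd', 'e'] -> ['c', 'a', 'd', 'e']
'd': index 2 in ['c', 'a', 'd', 'e'] -> ['d', 'c', 'a', 'e']
'e': index 3 in ['d', 'c', 'a', 'e'] -> ['e', 'd', 'c', 'a']
'd': index 1 in ['e', 'd', 'c', 'a'] -> ['d', 'e', 'c', 'a']
'e': index 1 in ['d', 'e', 'c', 'a'] -> ['e', 'd', 'c', 'a']
'd': index 1 in ['e', 'd', 'c', 'a'] -> ['d', 'e', 'c', 'a']
'a': index 3 in ['d', 'e', 'c', 'a'] -> ['a', 'd', 'e', 'c']
'a': index 0 in ['a', 'd', 'e', 'c'] -> ['a', 'd', 'e', 'c']
'a': index 0 in ['a', 'd', 'e', 'c'] -> ['a', 'd', 'e', 'c']
'a': index 0 in ['a', 'd', 'e', 'c'] -> ['a', 'd', 'e', 'c']


Output: [1, 2, 3, 1, 1, 1, 3, 0, 0, 0]


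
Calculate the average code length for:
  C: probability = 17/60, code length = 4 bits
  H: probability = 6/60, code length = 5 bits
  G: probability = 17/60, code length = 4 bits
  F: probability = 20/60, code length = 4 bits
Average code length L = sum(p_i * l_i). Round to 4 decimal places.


Weighted contributions p_i * l_i:
  C: (17/60) * 4 = 68/60
  H: (6/60) * 5 = 30/60
  G: (17/60) * 4 = 68/60
  F: (20/60) * 4 = 80/60
Sum = (68 + 30 + 68 + 80)/60 = 246/60

L = 246/60 = 4.1000 bits/symbol


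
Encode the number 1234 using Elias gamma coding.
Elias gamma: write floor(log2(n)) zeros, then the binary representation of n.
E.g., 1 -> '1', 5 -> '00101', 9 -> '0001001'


num_bits = floor(log2(1234)) + 1 = 11
leading_zeros = num_bits - 1 = 10
binary(1234) = 10011010010

Elias gamma(1234) = '0000000000' + '10011010010' = 000000000010011010010 (21 bits)


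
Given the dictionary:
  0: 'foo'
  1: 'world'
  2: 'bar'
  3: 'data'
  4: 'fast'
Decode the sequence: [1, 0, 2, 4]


Look up each index in the dictionary:
  1 -> 'world'
  0 -> 'foo'
  2 -> 'bar'
  4 -> 'fast'

Decoded: "world foo bar fast"


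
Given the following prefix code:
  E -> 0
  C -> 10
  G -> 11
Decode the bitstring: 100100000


Decoding step by step:
Bits 10 -> C
Bits 0 -> E
Bits 10 -> C
Bits 0 -> E
Bits 0 -> E
Bits 0 -> E
Bits 0 -> E


Decoded message: CECEEEE


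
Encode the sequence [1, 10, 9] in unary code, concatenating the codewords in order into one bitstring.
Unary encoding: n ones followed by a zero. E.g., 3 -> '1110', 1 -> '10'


Encode each number as n ones followed by a terminating 0:
  1 -> 10 (2 bits)
  10 -> 11111111110 (11 bits)
  9 -> 1111111110 (10 bits)
Total length = 2 + 11 + 10 = 23 bits.

Unary([1, 10, 9]) = 10111111111101111111110 (23 bits)


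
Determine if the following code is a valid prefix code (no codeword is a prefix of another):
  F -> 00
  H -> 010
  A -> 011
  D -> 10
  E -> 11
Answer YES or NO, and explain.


Checking each pair (does one codeword prefix another?):
  F='00' vs H='010': no prefix
  F='00' vs A='011': no prefix
  F='00' vs D='10': no prefix
  F='00' vs E='11': no prefix
  H='010' vs F='00': no prefix
  H='010' vs A='011': no prefix
  H='010' vs D='10': no prefix
  H='010' vs E='11': no prefix
  A='011' vs F='00': no prefix
  A='011' vs H='010': no prefix
  A='011' vs D='10': no prefix
  A='011' vs E='11': no prefix
  D='10' vs F='00': no prefix
  D='10' vs H='010': no prefix
  D='10' vs A='011': no prefix
  D='10' vs E='11': no prefix
  E='11' vs F='00': no prefix
  E='11' vs H='010': no prefix
  E='11' vs A='011': no prefix
  E='11' vs D='10': no prefix
No violation found over all pairs.

YES -- this is a valid prefix code. No codeword is a prefix of any other codeword.


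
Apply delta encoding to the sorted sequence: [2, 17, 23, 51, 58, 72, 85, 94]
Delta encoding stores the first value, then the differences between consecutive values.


First value: 2
Deltas:
  17 - 2 = 15
  23 - 17 = 6
  51 - 23 = 28
  58 - 51 = 7
  72 - 58 = 14
  85 - 72 = 13
  94 - 85 = 9


Delta encoded: [2, 15, 6, 28, 7, 14, 13, 9]


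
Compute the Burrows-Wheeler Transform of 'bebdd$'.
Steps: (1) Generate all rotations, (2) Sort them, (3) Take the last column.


Rotations (sorted):
  0: $bebdd -> last char: d
  1: bdd$be -> last char: e
  2: bebdd$ -> last char: $
  3: d$bebd -> last char: d
  4: dd$beb -> last char: b
  5: ebdd$b -> last char: b


BWT = de$dbb


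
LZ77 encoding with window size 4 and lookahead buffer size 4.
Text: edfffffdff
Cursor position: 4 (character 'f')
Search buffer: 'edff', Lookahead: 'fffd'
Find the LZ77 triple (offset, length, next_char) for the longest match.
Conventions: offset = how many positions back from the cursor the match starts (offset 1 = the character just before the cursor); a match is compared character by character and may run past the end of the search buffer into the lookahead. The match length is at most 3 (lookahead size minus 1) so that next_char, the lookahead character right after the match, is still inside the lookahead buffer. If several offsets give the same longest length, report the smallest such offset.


Try each offset into the search buffer:
  offset=1 (pos 3, char 'f'): match length 3
  offset=2 (pos 2, char 'f'): match length 3
  offset=3 (pos 1, char 'd'): match length 0
  offset=4 (pos 0, char 'e'): match length 0
Longest match has length 3, found at offsets 1, 2; take the smallest, offset 1.
next_char = character at position 4 + 3 = 7 -> 'd'

Best match: offset=1, length=3 (matching 'fff' starting at position 3)
LZ77 triple: (1, 3, 'd')


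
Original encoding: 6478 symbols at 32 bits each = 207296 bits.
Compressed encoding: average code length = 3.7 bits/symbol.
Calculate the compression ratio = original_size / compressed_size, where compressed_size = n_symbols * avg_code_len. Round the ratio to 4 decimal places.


original_size = n_symbols * orig_bits = 6478 * 32 = 207296 bits
compressed_size = n_symbols * avg_code_len = 6478 * 3.7 = 23968.6 bits
ratio = original_size / compressed_size = 207296 / 23968.6 = 8.6486

Compression ratio = 8.6486


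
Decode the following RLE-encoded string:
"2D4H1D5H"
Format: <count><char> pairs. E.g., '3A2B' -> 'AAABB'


Expanding each <count><char> pair:
  2D -> 'DD'
  4H -> 'HHHH'
  1D -> 'D'
  5H -> 'HHHHH'

Decoded = DDHHHHDHHHHH
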